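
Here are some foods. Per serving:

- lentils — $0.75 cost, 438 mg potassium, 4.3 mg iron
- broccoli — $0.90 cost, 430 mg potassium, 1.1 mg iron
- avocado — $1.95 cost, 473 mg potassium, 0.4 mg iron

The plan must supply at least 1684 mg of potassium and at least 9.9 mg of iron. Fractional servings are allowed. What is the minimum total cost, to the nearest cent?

A basic optimal solution has at most two foods positive. Try each food alone and each pair with both targets met exactly.
lentils only: max(1684/438, 9.9/4.3) = 3.845 servings → $2.88.
broccoli only: max(1684/430, 9.9/1.1) = 9 servings → $8.10.
avocado only: max(1684/473, 9.9/0.4) = 24.75 servings → $48.26.
lentils + broccoli with both tight: 1.759 servings and 2.125 servings → $3.23.
lentils + avocado with both tight: 2.157 servings and 1.563 servings → $4.67.
broccoli + avocado: intersection lies outside the first quadrant.
Cheapest feasible corner: $2.88.

$2.88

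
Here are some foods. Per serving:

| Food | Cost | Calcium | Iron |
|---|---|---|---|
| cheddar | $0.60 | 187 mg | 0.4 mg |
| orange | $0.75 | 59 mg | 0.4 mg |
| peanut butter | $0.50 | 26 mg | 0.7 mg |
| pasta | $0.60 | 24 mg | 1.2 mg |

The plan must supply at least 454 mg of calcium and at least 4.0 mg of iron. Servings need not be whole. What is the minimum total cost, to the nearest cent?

An LP optimum is at a vertex; with two nutrient constraints at most two foods are used. Check each candidate.
cheddar only: max(454/187, 4.0/0.4) = 10 servings → $6.00.
orange only: max(454/59, 4.0/0.4) = 10 servings → $7.50.
peanut butter only: max(454/26, 4.0/0.7) = 17.46 servings → $8.73.
pasta only: max(454/24, 4.0/1.2) = 18.92 servings → $11.35.
cheddar + orange with both targets exact would need a negative amount; discard.
cheddar + peanut butter with both tight: 1.774 servings and 4.7 servings → $3.41.
cheddar + pasta with both tight: 2.089 servings and 2.637 servings → $2.84.
orange + peanut butter with both tight: 6.919 servings and 1.761 servings → $6.07.
orange + pasta with both tight: 7.333 servings and 0.8889 servings → $6.03.
peanut butter + pasta: intersection lies outside the first quadrant.
The minimum over all feasible corners is $2.84.

$2.84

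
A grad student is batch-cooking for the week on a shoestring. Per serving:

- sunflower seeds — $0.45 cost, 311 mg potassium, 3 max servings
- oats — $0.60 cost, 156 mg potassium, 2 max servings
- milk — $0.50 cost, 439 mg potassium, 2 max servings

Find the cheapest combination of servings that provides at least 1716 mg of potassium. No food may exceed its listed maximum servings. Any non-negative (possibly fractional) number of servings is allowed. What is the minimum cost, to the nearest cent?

$2.21

Cost per mg of potassium: milk $0.0011, sunflower seeds $0.0014, oats $0.0038.
Take 2 servings of milk: +878.0 mg potassium for $1.00 (total $1.00, still need 838.0 mg).
Take 2.695 servings of sunflower seeds: +838.0 mg potassium for $1.21 (total $2.21, still need 0.0 mg).
Greedy by cheapest-per-mg is optimal for a single linear constraint, so the minimum cost is $2.21.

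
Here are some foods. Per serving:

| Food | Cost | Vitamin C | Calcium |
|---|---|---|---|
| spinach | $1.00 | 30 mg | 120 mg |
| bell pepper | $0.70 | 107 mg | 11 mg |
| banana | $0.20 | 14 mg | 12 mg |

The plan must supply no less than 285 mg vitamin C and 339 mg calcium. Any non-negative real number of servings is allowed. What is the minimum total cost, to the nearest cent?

$3.99

Two binding constraints pin down two serving amounts, so the optimal mix uses at most two foods. The candidates are each food alone (scaled to the tighter of vitamin C/calcium) and each pair with both constraints tight.
spinach only: max(285/30, 339/120) = 9.5 servings → $9.50.
bell pepper only: max(285/107, 339/11) = 30.82 servings → $21.57.
banana only: max(285/14, 339/12) = 28.25 servings → $5.65.
spinach + bell pepper with both tight: 2.649 servings and 1.921 servings → $3.99.
spinach + banana with both tight: 1.005 servings and 18.2 servings → $4.65.
bell pepper + banana with both targets exact would need a negative amount; discard.
Cheapest feasible corner: $3.99.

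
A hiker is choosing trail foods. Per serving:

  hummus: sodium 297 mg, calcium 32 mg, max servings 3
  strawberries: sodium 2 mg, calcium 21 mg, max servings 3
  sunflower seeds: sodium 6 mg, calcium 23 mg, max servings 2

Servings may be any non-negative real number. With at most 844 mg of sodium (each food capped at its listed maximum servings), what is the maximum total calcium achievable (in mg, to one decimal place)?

198.0 mg

Calcium per mg sodium: strawberries 10.5, sunflower seeds 3.833, hummus 0.1077.
Take 3 servings of strawberries: uses 6 mg sodium, +63.0 mg calcium (running total 63.0 mg).
Take 2 servings of sunflower seeds: uses 12 mg sodium, +46.0 mg calcium (running total 109.0 mg).
Take 2.781 servings of hummus: uses 826 mg sodium, +89.0 mg calcium (running total 198.0 mg).
Filling greedily by calcium-per-mg sodium is optimal for one linear limit, giving 198.0 mg.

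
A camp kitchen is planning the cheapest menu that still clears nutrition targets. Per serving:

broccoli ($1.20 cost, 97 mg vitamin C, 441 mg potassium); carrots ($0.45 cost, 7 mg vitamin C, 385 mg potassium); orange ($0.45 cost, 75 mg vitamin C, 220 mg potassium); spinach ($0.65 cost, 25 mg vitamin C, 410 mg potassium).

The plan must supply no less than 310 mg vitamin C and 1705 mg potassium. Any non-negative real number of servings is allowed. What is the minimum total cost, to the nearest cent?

$2.75

Check every corner: each single food scaled to meet both minima, and each pair solved so both constraints bind.
broccoli only: max(310/97, 1705/441) = 3.866 servings → $4.64.
carrots only: max(310/7, 1705/385) = 44.29 servings → $19.93.
orange only: max(310/75, 1705/220) = 7.75 servings → $3.49.
spinach only: max(310/25, 1705/410) = 12.4 servings → $8.06.
broccoli + carrots with both tight: 3.135 servings and 0.837 servings → $4.14.
broccoli + orange with both targets exact would need a negative amount; discard.
broccoli + spinach with both tight: 2.939 servings and 0.9976 servings → $4.17.
carrots + orange with both tight: 2.183 servings and 3.93 servings → $2.75.
carrots + spinach: the both-tight solution has a negative serving — not a feasible corner.
orange + spinach with both tight: 3.346 servings and 2.363 servings → $3.04.
So the least-cost plan costs $2.75.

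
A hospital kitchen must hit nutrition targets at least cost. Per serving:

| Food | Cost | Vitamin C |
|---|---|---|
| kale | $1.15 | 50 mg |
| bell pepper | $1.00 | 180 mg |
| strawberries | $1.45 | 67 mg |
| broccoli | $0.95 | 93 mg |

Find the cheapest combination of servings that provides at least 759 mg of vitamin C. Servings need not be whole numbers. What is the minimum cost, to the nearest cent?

Cost per mg of vitamin C: bell pepper $0.0056, broccoli $0.0102, strawberries $0.0216, kale $0.0230.
With no serving limits, use only bell pepper: 759 mg / 180 mg = 4.217 servings × $1.00 = $4.22.

$4.22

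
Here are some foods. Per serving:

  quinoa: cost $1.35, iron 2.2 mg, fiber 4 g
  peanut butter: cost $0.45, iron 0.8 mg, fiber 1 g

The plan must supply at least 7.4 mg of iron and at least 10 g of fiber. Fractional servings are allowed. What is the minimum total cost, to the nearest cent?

$4.23

quinoa only: max(7.4/2.2, 10/4) = 3.364 servings → $4.54.
peanut butter only: max(7.4/0.8, 10/1) = 10 servings → $4.50.
quinoa + peanut butter with both tight: 0.6 servings and 7.6 servings → $4.23.
So the least-cost plan costs $4.23.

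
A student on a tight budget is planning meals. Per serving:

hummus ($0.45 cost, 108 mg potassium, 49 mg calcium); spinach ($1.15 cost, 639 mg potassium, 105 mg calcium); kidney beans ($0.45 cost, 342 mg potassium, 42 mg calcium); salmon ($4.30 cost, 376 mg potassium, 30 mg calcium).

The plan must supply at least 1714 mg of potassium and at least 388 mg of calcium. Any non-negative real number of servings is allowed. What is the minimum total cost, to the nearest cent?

$3.78

Check every corner: each single food scaled to meet both minima, and each pair solved so both constraints bind.
hummus only: max(1714/108, 388/49) = 15.87 servings → $7.14.
spinach only: max(1714/639, 388/105) = 3.695 servings → $4.25.
kidney beans only: max(1714/342, 388/42) = 9.238 servings → $4.16.
salmon only: max(1714/376, 388/30) = 12.93 servings → $55.61.
hummus + spinach with both tight: 3.403 servings and 2.107 servings → $3.95.
hummus + kidney beans with both tight: 4.967 servings and 3.443 servings → $3.78.
hummus + salmon with both tight: 6.222 servings and 2.771 servings → $14.72.
spinach + kidney beans: the both-tight solution has a negative serving — not a feasible corner.
spinach + salmon: the both-tight solution has a negative serving — not a feasible corner.
kidney beans + salmon with both targets exact would need a negative amount; discard.
The minimum over all feasible corners is $3.78.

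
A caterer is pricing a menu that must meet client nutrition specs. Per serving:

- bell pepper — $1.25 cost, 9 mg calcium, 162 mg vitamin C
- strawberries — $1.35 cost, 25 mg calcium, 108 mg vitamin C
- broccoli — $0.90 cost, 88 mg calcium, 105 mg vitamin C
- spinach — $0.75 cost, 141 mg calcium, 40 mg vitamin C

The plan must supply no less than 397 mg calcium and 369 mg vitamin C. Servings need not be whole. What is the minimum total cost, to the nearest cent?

Compare the cost at each extreme point of the feasible region.
bell pepper only: max(397/9, 369/162) = 44.11 servings → $55.14.
strawberries only: max(397/25, 369/108) = 15.88 servings → $21.44.
broccoli only: max(397/88, 369/105) = 4.511 servings → $4.06.
spinach only: max(397/141, 369/40) = 9.225 servings → $6.92.
bell pepper + strawberries: intersection lies outside the first quadrant.
bell pepper + broccoli: intersection lies outside the first quadrant.
bell pepper + spinach with both tight: 1.608 servings and 2.713 servings → $4.04.
strawberries + broccoli: intersection lies outside the first quadrant.
strawberries + spinach with both tight: 2.541 servings and 2.365 servings → $5.20.
broccoli + spinach with both tight: 3.203 servings and 0.8164 servings → $3.50.
The minimum over all feasible corners is $3.50.

$3.50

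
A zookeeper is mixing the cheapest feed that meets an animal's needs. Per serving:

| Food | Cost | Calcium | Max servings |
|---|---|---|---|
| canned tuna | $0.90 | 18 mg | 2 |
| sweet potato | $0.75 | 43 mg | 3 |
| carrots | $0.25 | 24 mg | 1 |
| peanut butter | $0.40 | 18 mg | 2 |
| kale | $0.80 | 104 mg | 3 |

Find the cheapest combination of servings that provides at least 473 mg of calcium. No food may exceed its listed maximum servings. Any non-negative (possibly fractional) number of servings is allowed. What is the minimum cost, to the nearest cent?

$5.08

Cost per mg of calcium: kale $0.0077, carrots $0.0104, sweet potato $0.0174, peanut butter $0.0222, canned tuna $0.0500.
Take 3 servings of kale: +312.0 mg calcium for $2.40 (total $2.40, still need 161.0 mg).
Take 1 serving of carrots: +24.0 mg calcium for $0.25 (total $2.65, still need 137.0 mg).
Take 3 servings of sweet potato: +129.0 mg calcium for $2.25 (total $4.90, still need 8.0 mg).
Take 0.4444 servings of peanut butter: +8.0 mg calcium for $0.18 (total $5.08, still need 0.0 mg).
Greedy by cheapest-per-mg is optimal for a single linear constraint, so the minimum cost is $5.08.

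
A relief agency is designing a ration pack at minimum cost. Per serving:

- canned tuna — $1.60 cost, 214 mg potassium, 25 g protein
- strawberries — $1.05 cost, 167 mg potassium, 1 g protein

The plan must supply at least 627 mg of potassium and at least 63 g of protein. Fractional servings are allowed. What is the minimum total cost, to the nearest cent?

Compare the cost at each extreme point of the feasible region.
canned tuna only: max(627/214, 63/25) = 2.93 servings → $4.69.
strawberries only: max(627/167, 63/1) = 63 servings → $66.15.
canned tuna + strawberries with both tight: 2.498 servings and 0.5536 servings → $4.58.
So the least-cost plan costs $4.58.

$4.58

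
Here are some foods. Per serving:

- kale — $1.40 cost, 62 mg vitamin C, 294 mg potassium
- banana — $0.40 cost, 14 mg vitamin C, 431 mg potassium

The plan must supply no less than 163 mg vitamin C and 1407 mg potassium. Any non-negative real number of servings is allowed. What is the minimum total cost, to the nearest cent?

$3.83

The cheapest plan sits at a corner of the feasible region — with two constraints it uses at most two foods.
kale only: max(163/62, 1407/294) = 4.786 servings → $6.70.
banana only: max(163/14, 1407/431) = 11.64 servings → $4.66.
kale + banana with both tight: 2.236 servings and 1.739 servings → $3.83.
Cheapest feasible corner: $3.83.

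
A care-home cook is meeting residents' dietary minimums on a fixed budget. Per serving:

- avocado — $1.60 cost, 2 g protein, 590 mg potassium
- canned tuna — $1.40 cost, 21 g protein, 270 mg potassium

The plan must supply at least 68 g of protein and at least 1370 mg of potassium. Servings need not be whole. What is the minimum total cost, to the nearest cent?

Compare the cost at each extreme point of the feasible region.
avocado only: max(68/2, 1370/590) = 34 servings → $54.40.
canned tuna only: max(68/21, 1370/270) = 5.074 servings → $7.10.
avocado + canned tuna with both tight: 0.8785 servings and 3.154 servings → $5.82.
Cheapest feasible corner: $5.82.

$5.82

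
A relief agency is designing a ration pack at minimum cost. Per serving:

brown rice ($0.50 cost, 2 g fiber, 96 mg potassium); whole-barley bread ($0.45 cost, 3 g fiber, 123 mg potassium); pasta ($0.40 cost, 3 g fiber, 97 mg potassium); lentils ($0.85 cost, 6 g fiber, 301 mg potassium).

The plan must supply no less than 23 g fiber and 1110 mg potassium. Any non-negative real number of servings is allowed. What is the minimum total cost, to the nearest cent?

$3.24

Two binding constraints pin down two serving amounts, so the optimal mix uses at most two foods. The candidates are each food alone (scaled to the tighter of fiber/potassium) and each pair with both constraints tight.
brown rice only: max(23/2, 1110/96) = 11.56 servings → $5.78.
whole-barley bread only: max(23/3, 1110/123) = 9.024 servings → $4.06.
pasta only: max(23/3, 1110/97) = 11.44 servings → $4.58.
lentils only: max(23/6, 1110/301) = 3.833 servings → $3.26.
brown rice + whole-barley bread: intersection lies outside the first quadrant.
brown rice + pasta: the both-tight solution has a negative serving — not a feasible corner.
brown rice + lentils with both tight: 10.12 servings and 0.4615 servings → $5.45.
whole-barley bread + pasta: intersection lies outside the first quadrant.
whole-barley bread + lentils with both tight: 1.594 servings and 3.036 servings → $3.30.
pasta + lentils with both tight: 0.8193 servings and 3.424 servings → $3.24.
So the least-cost plan costs $3.24.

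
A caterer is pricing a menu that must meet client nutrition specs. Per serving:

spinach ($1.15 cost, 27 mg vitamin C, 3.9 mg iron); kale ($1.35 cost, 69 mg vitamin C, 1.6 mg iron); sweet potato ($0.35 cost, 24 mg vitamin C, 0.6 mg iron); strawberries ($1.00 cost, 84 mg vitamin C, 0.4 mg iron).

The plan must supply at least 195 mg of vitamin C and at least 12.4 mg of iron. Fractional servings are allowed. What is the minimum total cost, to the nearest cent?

Check every corner: each single food scaled to meet both minima, and each pair solved so both constraints bind.
spinach only: max(195/27, 12.4/3.9) = 7.222 servings → $8.31.
kale only: max(195/69, 12.4/1.6) = 7.75 servings → $10.46.
sweet potato only: max(195/24, 12.4/0.6) = 20.67 servings → $7.23.
strawberries only: max(195/84, 12.4/0.4) = 31 servings → $31.00.
spinach + kale with both tight: 2.406 servings and 1.884 servings → $5.31.
spinach + sweet potato with both tight: 2.333 servings and 5.5 servings → $4.61.
spinach + strawberries with both tight: 3.042 servings and 1.344 servings → $4.84.
kale + sweet potato: intersection lies outside the first quadrant.
kale + strawberries: intersection lies outside the first quadrant.
sweet potato + strawberries with both targets exact would need a negative amount; discard.
Cheapest feasible corner: $4.61.

$4.61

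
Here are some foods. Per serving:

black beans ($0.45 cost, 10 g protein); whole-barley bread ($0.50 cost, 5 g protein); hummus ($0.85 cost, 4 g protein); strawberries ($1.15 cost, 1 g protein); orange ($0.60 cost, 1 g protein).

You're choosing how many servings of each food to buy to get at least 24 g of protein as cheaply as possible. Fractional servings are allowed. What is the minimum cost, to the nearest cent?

$1.08

Cost per g of protein: black beans $0.0450, whole-barley bread $0.1000, hummus $0.2125, orange $0.6000, strawberries $1.1500.
With no serving limits, use only black beans: 24 g / 10 g = 2.4 servings × $0.45 = $1.08.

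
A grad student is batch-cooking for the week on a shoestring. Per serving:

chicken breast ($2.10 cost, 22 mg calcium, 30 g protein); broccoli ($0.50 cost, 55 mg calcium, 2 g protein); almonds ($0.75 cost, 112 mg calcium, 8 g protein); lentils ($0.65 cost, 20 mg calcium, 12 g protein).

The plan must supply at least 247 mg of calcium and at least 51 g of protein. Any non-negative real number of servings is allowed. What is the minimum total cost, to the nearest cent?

$3.28

Two binding constraints pin down two serving amounts, so the optimal mix uses at most two foods. The candidates are each food alone (scaled to the tighter of calcium/protein) and each pair with both constraints tight.
chicken breast only: max(247/22, 51/30) = 11.23 servings → $23.58.
broccoli only: max(247/55, 51/2) = 25.5 servings → $12.75.
almonds only: max(247/112, 51/8) = 6.375 servings → $4.78.
lentils only: max(247/20, 51/12) = 12.35 servings → $8.03.
chicken breast + broccoli with both tight: 1.439 servings and 3.915 servings → $4.98.
chicken breast + almonds with both tight: 1.173 servings and 1.975 servings → $3.95.
chicken breast + lentils: intersection lies outside the first quadrant.
broccoli + almonds: intersection lies outside the first quadrant.
broccoli + lentils with both tight: 3.135 servings and 3.727 servings → $3.99.
almonds + lentils with both tight: 1.642 servings and 3.155 servings → $3.28.
The minimum over all feasible corners is $3.28.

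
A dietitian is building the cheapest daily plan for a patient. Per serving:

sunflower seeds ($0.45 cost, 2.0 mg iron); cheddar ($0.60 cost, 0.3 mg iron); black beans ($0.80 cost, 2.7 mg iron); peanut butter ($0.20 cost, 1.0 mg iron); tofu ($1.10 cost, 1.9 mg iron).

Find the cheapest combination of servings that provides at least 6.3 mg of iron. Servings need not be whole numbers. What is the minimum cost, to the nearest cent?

Cost per mg of iron: peanut butter $0.2000, sunflower seeds $0.2250, black beans $0.2963, tofu $0.5789, cheddar $2.0000.
With no serving limits, use only peanut butter: 6.3 mg / 1.0 mg = 6.3 servings × $0.20 = $1.26.

$1.26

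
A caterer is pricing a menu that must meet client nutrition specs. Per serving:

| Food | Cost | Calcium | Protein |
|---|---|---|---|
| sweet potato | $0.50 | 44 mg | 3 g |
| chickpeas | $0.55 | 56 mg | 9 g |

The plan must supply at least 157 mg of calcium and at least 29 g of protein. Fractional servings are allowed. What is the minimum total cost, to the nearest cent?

$1.77

sweet potato only: max(157/44, 29/3) = 9.667 servings → $4.83.
chickpeas only: max(157/56, 29/9) = 3.222 servings → $1.77.
sweet potato + chickpeas: intersection lies outside the first quadrant.
So the least-cost plan costs $1.77.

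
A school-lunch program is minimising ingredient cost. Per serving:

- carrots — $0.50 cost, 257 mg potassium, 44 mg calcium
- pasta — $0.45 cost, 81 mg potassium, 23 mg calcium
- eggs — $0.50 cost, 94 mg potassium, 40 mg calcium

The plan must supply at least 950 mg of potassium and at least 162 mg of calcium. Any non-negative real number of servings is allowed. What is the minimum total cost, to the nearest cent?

$1.85

For a min-cost LP with two ≥-constraints, a basic feasible solution has at most two positive variables.
carrots only: max(950/257, 162/44) = 3.696 servings → $1.85.
pasta only: max(950/81, 162/23) = 11.73 servings → $5.28.
eggs only: max(950/94, 162/40) = 10.11 servings → $5.05.
carrots + pasta: intersection lies outside the first quadrant.
carrots + eggs with both targets exact would need a negative amount; discard.
pasta + eggs: the both-tight solution has a negative serving — not a feasible corner.
So the least-cost plan costs $1.85.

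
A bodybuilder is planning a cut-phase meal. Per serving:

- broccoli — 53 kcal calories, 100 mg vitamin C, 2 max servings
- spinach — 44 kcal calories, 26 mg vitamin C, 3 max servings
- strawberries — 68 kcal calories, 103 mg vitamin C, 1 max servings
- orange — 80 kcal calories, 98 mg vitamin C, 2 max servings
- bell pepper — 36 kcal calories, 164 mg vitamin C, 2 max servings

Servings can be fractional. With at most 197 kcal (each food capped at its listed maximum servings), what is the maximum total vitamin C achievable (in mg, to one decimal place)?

556.8 mg

Vitamin C per kcal: bell pepper 4.556, broccoli 1.887, strawberries 1.515, orange 1.225, spinach 0.5909.
Take 2 servings of bell pepper: uses 72 kcal, +328.0 mg vitamin C (running total 328.0 mg).
Take 2 servings of broccoli: uses 106 kcal, +200.0 mg vitamin C (running total 528.0 mg).
Take 0.2794 servings of strawberries: uses 19 kcal, +28.8 mg vitamin C (running total 556.8 mg).
Filling greedily by vitamin C-per-kcal is optimal for one linear limit, giving 556.8 mg.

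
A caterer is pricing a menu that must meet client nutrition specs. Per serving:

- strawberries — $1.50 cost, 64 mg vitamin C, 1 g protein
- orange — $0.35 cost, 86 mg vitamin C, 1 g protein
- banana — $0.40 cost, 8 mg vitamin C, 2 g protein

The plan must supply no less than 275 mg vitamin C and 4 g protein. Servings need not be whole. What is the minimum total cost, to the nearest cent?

A basic optimal solution has at most two foods positive. Try each food alone and each pair with both targets met exactly.
strawberries only: max(275/64, 4/1) = 4.297 servings → $6.45.
orange only: max(275/86, 4/1) = 4 servings → $1.40.
banana only: max(275/8, 4/2) = 34.38 servings → $13.75.
strawberries + orange with both tight: 3.136 servings and 0.8636 servings → $5.01.
strawberries + banana with both targets exact would need a negative amount; discard.
orange + banana with both tight: 3.159 servings and 0.4207 servings → $1.27.
The minimum over all feasible corners is $1.27.

$1.27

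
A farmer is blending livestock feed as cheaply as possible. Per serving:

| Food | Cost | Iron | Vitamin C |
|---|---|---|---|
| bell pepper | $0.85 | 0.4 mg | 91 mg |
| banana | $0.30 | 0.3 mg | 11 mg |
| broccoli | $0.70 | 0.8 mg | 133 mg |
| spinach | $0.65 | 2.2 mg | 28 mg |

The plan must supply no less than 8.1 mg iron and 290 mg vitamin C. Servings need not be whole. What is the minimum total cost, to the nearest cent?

$3.10

The cheapest plan sits at a corner of the feasible region — with two constraints it uses at most two foods.
bell pepper only: max(8.1/0.4, 290/91) = 20.25 servings → $17.21.
banana only: max(8.1/0.3, 290/11) = 27 servings → $8.10.
broccoli only: max(8.1/0.8, 290/133) = 10.12 servings → $7.09.
spinach only: max(8.1/2.2, 290/28) = 10.36 servings → $6.73.
bell pepper + banana with both targets exact would need a negative amount; discard.
bell pepper + broccoli: intersection lies outside the first quadrant.
bell pepper + spinach with both tight: 2.176 servings and 3.286 servings → $3.99.
banana + broccoli with both targets exact would need a negative amount; discard.
banana + spinach with both tight: 26.03 servings and 0.1329 servings → $7.89.
broccoli + spinach with both tight: 1.522 servings and 3.128 servings → $3.10.
Cheapest feasible corner: $3.10.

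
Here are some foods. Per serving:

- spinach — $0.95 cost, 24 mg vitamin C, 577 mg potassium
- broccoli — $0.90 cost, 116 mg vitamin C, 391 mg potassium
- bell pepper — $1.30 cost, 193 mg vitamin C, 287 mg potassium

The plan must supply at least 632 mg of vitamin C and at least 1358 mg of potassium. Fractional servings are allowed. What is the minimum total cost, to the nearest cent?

$4.48

spinach only: max(632/24, 1358/577) = 26.33 servings → $25.02.
broccoli only: max(632/116, 1358/391) = 5.448 servings → $4.90.
bell pepper only: max(632/193, 1358/287) = 4.732 servings → $6.15.
spinach + broccoli with both targets exact would need a negative amount; discard.
spinach + bell pepper with both tight: 0.7725 servings and 3.179 servings → $4.87.
broccoli + bell pepper with both tight: 1.914 servings and 2.124 servings → $4.48.
The minimum over all feasible corners is $4.48.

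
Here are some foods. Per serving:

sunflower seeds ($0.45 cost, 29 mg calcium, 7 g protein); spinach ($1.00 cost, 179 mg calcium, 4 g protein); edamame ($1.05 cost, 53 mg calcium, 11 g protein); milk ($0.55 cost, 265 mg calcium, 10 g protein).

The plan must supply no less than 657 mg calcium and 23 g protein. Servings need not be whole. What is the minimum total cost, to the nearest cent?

$1.36

The cheapest plan sits at a corner of the feasible region — with two constraints it uses at most two foods.
sunflower seeds only: max(657/29, 23/7) = 22.66 servings → $10.19.
spinach only: max(657/179, 23/4) = 5.75 servings → $5.75.
edamame only: max(657/53, 23/11) = 12.4 servings → $13.02.
milk only: max(657/265, 23/10) = 2.479 servings → $1.36.
sunflower seeds + spinach with both tight: 1.31 servings and 3.458 servings → $4.05.
sunflower seeds + edamame: intersection lies outside the first quadrant.
sunflower seeds + milk: the both-tight solution has a negative serving — not a feasible corner.
spinach + edamame with both tight: 3.419 servings and 0.8475 servings → $4.31.
spinach + milk with both tight: 0.6507 servings and 2.04 servings → $1.77.
edamame + milk: the both-tight solution has a negative serving — not a feasible corner.
Cheapest feasible corner: $1.36.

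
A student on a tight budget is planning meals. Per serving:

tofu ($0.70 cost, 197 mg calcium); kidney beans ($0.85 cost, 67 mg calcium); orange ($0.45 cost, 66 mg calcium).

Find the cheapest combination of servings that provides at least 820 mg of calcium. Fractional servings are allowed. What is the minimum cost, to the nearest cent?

$2.91

Cost per mg of calcium: tofu $0.0036, orange $0.0068, kidney beans $0.0127.
With no serving limits, use only tofu: 820 mg / 197 mg = 4.162 servings × $0.70 = $2.91.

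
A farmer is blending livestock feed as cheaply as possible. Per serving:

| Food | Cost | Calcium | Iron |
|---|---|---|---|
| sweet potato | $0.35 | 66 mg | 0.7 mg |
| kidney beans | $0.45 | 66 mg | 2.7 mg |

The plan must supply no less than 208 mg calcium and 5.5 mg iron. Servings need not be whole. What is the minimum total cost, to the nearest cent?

sweet potato only: max(208/66, 5.5/0.7) = 7.857 servings → $2.75.
kidney beans only: max(208/66, 5.5/2.7) = 3.152 servings → $1.42.
sweet potato + kidney beans with both tight: 1.505 servings and 1.647 servings → $1.27.
Cheapest feasible corner: $1.27.

$1.27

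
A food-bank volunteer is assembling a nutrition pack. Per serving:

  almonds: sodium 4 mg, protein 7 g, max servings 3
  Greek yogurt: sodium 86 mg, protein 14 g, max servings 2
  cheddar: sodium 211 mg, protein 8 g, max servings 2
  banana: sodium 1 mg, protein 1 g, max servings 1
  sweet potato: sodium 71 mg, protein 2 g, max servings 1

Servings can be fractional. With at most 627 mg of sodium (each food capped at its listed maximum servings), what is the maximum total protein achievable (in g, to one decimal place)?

Protein per mg sodium: almonds 1.75, banana 1, Greek yogurt 0.1628, cheddar 0.03791, sweet potato 0.02817.
Take 3 servings of almonds: uses 12 mg sodium, +21.0 g protein (running total 21.0 g).
Take 1 serving of banana: uses 1 mg sodium, +1.0 g protein (running total 22.0 g).
Take 2 servings of Greek yogurt: uses 172 mg sodium, +28.0 g protein (running total 50.0 g).
Take 2 servings of cheddar: uses 422 mg sodium, +16.0 g protein (running total 66.0 g).
Take 0.2817 servings of sweet potato: uses 20 mg sodium, +0.6 g protein (running total 66.6 g).
Greedy by best ratio exhausts the sodium allowance optimally: 66.6 g.

66.6 g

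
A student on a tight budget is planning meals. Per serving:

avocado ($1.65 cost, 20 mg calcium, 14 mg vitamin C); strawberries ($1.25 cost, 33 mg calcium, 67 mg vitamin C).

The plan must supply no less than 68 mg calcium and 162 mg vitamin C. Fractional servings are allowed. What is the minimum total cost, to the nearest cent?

For a min-cost LP with two ≥-constraints, a basic feasible solution has at most two positive variables.
avocado only: max(68/20, 162/14) = 11.57 servings → $19.09.
strawberries only: max(68/33, 162/67) = 2.418 servings → $3.02.
avocado + strawberries: the both-tight solution has a negative serving — not a feasible corner.
The minimum over all feasible corners is $3.02.

$3.02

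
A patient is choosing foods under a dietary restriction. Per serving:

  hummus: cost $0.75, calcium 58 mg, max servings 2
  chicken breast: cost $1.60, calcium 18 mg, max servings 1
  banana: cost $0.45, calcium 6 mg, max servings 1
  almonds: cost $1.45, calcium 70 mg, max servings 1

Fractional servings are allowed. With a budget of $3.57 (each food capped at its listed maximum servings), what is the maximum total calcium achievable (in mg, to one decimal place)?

Calcium per dollar: hummus 77.33, almonds 48.28, banana 13.33, chicken breast 11.25.
Take 2 servings of hummus: spends $1.50, +116.0 mg calcium (running total 116.0 mg).
Take 1 serving of almonds: spends $1.45, +70.0 mg calcium (running total 186.0 mg).
Take 1 serving of banana: spends $0.45, +6.0 mg calcium (running total 192.0 mg).
Take 0.1062 servings of chicken breast: spends $0.17, +1.9 mg calcium (running total 193.9 mg).
Filling greedily by calcium-per-dollar is optimal for one linear limit, giving 193.9 mg.

193.9 mg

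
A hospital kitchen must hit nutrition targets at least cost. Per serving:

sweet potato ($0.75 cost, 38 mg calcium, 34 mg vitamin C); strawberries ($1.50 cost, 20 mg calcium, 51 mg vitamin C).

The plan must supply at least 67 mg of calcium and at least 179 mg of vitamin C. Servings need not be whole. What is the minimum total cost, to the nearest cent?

$3.95

The cheapest plan sits at a corner of the feasible region — with two constraints it uses at most two foods.
sweet potato only: max(67/38, 179/34) = 5.265 servings → $3.95.
strawberries only: max(67/20, 179/51) = 3.51 servings → $5.26.
sweet potato + strawberries with both targets exact would need a negative amount; discard.
The minimum over all feasible corners is $3.95.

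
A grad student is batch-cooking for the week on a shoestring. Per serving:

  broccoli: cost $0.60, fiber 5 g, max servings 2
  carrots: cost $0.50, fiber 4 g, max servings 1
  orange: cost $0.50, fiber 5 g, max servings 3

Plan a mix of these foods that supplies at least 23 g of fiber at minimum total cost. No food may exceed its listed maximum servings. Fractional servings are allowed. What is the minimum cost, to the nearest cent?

$2.46

Cost per g of fiber: orange $0.1000, broccoli $0.1200, carrots $0.1250.
Take 3 servings of orange: +15.0 g fiber for $1.50 (total $1.50, still need 8.0 g).
Take 1.6 servings of broccoli: +8.0 g fiber for $0.96 (total $2.46, still need 0.0 g).
Greedy by cheapest-per-g is optimal for a single linear constraint, so the minimum cost is $2.46.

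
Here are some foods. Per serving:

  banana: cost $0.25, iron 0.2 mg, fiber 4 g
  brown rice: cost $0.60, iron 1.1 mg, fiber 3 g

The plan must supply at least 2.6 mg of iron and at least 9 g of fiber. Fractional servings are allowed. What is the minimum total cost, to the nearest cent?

$1.50

Check every corner: each single food scaled to meet both minima, and each pair solved so both constraints bind.
banana only: max(2.6/0.2, 9/4) = 13 servings → $3.25.
brown rice only: max(2.6/1.1, 9/3) = 3 servings → $1.80.
banana + brown rice with both tight: 0.5526 servings and 2.263 servings → $1.50.
The minimum over all feasible corners is $1.50.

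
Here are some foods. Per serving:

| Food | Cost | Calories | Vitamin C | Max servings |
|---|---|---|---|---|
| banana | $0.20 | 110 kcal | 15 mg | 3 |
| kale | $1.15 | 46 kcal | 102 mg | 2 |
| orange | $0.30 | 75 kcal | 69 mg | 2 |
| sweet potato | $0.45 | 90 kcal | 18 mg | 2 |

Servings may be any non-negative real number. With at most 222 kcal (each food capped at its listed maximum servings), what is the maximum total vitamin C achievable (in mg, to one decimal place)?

Vitamin C per kcal: kale 2.217, orange 0.92, sweet potato 0.2, banana 0.1364.
Take 2 servings of kale: uses 92 kcal, +204.0 mg vitamin C (running total 204.0 mg).
Take 1.733 servings of orange: uses 130 kcal, +119.6 mg vitamin C (running total 323.6 mg).
Filling greedily by vitamin C-per-kcal is optimal for one linear limit, giving 323.6 mg.

323.6 mg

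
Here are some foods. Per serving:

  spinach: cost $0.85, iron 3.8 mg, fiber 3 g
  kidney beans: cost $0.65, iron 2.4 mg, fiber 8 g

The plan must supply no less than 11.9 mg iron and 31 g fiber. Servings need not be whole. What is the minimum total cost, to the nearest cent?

$3.06

spinach only: max(11.9/3.8, 31/3) = 10.33 servings → $8.78.
kidney beans only: max(11.9/2.4, 31/8) = 4.958 servings → $3.22.
spinach + kidney beans with both tight: 0.8966 servings and 3.539 servings → $3.06.
The minimum over all feasible corners is $3.06.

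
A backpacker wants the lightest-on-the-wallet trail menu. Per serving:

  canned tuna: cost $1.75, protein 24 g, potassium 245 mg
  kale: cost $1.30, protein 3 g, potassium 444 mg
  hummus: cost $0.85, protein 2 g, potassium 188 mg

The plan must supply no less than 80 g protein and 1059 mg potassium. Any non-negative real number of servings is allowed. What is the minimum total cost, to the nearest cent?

$6.47

Minimising a linear cost over {protein ≥ 80, potassium ≥ 1059, servings ≥ 0} — the optimum is at a vertex, using one or two foods.
canned tuna only: max(80/24, 1059/245) = 4.322 servings → $7.56.
kale only: max(80/3, 1059/444) = 26.67 servings → $34.67.
hummus only: max(80/2, 1059/188) = 40 servings → $34.00.
canned tuna + kale with both tight: 3.26 servings and 0.5862 servings → $6.47.
canned tuna + hummus with both tight: 3.213 servings and 1.446 servings → $6.85.
kale + hummus with both targets exact would need a negative amount; discard.
Cheapest feasible corner: $6.47.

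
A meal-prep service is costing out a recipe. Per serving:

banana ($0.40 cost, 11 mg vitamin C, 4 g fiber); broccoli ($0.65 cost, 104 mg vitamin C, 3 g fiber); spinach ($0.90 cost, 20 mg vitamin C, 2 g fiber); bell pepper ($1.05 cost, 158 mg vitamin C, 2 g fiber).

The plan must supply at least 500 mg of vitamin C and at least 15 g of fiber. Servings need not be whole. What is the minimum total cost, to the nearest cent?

With two linear requirements the optimum uses one or two foods; enumerate the corners.
banana only: max(500/11, 15/4) = 45.45 servings → $18.18.
broccoli only: max(500/104, 15/3) = 5 servings → $3.25.
spinach only: max(500/20, 15/2) = 25 servings → $22.50.
bell pepper only: max(500/158, 15/2) = 7.5 servings → $7.88.
banana + broccoli with both tight: 0.1567 servings and 4.791 servings → $3.18.
banana + spinach: intersection lies outside the first quadrant.
banana + bell pepper with both tight: 2.246 servings and 3.008 servings → $4.06.
broccoli + spinach with both tight: 4.73 servings and 0.4054 servings → $3.44.
broccoli + bell pepper with both targets exact would need a negative amount; discard.
spinach + bell pepper with both tight: 4.964 servings and 2.536 servings → $7.13.
So the least-cost plan costs $3.18.

$3.18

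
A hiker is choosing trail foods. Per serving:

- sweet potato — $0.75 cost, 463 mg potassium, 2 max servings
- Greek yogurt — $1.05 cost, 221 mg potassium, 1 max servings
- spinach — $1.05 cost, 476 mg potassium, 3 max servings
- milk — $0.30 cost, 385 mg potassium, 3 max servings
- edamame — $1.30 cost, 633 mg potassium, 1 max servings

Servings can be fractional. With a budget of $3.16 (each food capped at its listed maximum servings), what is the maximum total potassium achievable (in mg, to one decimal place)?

Potassium per dollar: milk 1283, sweet potato 617.3, edamame 486.9, spinach 453.3, Greek yogurt 210.5.
Take 3 servings of milk: spends $0.90, +1155.0 mg potassium (running total 1155.0 mg).
Take 2 servings of sweet potato: spends $1.50, +926.0 mg potassium (running total 2081.0 mg).
Take 0.5846 servings of edamame: spends $0.76, +370.1 mg potassium (running total 2451.1 mg).
Filling greedily by potassium-per-dollar is optimal for one linear limit, giving 2451.1 mg.

2451.1 mg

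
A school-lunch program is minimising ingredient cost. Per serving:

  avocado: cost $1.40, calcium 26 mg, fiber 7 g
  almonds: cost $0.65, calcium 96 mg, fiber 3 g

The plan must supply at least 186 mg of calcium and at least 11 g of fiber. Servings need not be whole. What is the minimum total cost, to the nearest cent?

$2.29

The cheapest plan sits at a corner of the feasible region — with two constraints it uses at most two foods.
avocado only: max(186/26, 11/7) = 7.154 servings → $10.02.
almonds only: max(186/96, 11/3) = 3.667 servings → $2.38.
avocado + almonds with both tight: 0.8384 servings and 1.71 servings → $2.29.
The minimum over all feasible corners is $2.29.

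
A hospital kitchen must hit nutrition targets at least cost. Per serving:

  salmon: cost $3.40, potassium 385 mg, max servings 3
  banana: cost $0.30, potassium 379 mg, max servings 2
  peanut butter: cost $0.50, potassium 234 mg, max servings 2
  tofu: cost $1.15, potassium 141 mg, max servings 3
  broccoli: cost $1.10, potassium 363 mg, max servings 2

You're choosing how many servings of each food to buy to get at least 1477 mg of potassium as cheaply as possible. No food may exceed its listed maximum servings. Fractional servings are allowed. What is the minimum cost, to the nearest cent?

$2.36

Cost per mg of potassium: banana $0.0008, peanut butter $0.0021, broccoli $0.0030, tofu $0.0082, salmon $0.0088.
Take 2 servings of banana: +758.0 mg potassium for $0.60 (total $0.60, still need 719.0 mg).
Take 2 servings of peanut butter: +468.0 mg potassium for $1.00 (total $1.60, still need 251.0 mg).
Take 0.6915 servings of broccoli: +251.0 mg potassium for $0.76 (total $2.36, still need 0.0 mg).
Filling from the cheapest source first is optimal under one linear minimum: $2.36.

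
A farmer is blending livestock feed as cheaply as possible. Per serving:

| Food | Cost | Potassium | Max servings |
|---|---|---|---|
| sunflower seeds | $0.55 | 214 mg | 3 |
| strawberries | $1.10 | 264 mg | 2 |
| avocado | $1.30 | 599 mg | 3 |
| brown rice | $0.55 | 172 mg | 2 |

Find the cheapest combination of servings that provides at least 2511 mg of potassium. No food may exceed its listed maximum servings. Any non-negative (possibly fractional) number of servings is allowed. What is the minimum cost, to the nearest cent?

Cost per mg of potassium: avocado $0.0022, sunflower seeds $0.0026, brown rice $0.0032, strawberries $0.0042.
Take 3 servings of avocado: +1797.0 mg potassium for $3.90 (total $3.90, still need 714.0 mg).
Take 3 servings of sunflower seeds: +642.0 mg potassium for $1.65 (total $5.55, still need 72.0 mg).
Take 0.4186 servings of brown rice: +72.0 mg potassium for $0.23 (total $5.78, still need 0.0 mg).
Filling from the cheapest source first is optimal under one linear minimum: $5.78.

$5.78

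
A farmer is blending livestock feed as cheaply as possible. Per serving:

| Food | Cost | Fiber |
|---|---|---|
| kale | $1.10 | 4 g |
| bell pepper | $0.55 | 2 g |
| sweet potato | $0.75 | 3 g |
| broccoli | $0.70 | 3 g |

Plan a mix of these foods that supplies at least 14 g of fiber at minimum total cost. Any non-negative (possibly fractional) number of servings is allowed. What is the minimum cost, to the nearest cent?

Cost per g of fiber: broccoli $0.2333, sweet potato $0.2500, kale $0.2750, bell pepper $0.2750.
With no serving limits, use only broccoli: 14 g / 3 g = 4.667 servings × $0.70 = $3.27.

$3.27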